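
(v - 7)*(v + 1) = v^2 - 6*v - 7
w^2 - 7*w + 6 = (w - 6)*(w - 1)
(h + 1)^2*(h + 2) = h^3 + 4*h^2 + 5*h + 2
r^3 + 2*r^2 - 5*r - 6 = (r - 2)*(r + 1)*(r + 3)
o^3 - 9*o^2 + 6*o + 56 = (o - 7)*(o - 4)*(o + 2)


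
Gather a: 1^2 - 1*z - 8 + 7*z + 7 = 6*z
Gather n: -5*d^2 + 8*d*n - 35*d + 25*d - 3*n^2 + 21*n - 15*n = -5*d^2 - 10*d - 3*n^2 + n*(8*d + 6)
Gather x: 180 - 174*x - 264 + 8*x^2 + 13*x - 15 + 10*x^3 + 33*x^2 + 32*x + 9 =10*x^3 + 41*x^2 - 129*x - 90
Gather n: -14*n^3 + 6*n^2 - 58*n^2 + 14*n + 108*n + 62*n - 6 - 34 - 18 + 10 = -14*n^3 - 52*n^2 + 184*n - 48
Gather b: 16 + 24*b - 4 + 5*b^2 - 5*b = 5*b^2 + 19*b + 12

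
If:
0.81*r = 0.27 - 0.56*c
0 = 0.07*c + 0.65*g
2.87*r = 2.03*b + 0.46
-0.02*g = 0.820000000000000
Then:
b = -371.88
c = 380.71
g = -41.00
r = -262.88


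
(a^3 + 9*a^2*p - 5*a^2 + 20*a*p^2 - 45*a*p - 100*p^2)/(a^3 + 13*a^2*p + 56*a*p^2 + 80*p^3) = (a - 5)/(a + 4*p)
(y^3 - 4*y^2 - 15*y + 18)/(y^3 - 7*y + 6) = (y - 6)/(y - 2)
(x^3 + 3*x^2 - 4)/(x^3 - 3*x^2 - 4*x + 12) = (x^2 + x - 2)/(x^2 - 5*x + 6)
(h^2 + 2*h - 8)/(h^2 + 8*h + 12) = (h^2 + 2*h - 8)/(h^2 + 8*h + 12)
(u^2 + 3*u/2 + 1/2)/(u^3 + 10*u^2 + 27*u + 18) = (u + 1/2)/(u^2 + 9*u + 18)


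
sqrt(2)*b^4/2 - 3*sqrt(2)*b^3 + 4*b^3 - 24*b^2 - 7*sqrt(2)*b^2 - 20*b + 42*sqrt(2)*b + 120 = (b - 6)*(b - 2*sqrt(2))*(b + 5*sqrt(2))*(sqrt(2)*b/2 + 1)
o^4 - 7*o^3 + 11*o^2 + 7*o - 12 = (o - 4)*(o - 3)*(o - 1)*(o + 1)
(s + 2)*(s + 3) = s^2 + 5*s + 6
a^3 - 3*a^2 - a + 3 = (a - 3)*(a - 1)*(a + 1)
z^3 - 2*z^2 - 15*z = z*(z - 5)*(z + 3)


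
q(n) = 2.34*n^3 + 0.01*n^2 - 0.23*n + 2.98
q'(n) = 7.02*n^2 + 0.02*n - 0.23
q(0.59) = 3.33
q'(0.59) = 2.23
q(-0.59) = 2.64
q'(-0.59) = 2.20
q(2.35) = 32.86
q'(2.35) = 38.58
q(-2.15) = -19.74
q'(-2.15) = 32.18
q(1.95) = 19.92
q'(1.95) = 26.50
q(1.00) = 5.10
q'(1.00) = 6.81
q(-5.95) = -488.21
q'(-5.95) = 248.18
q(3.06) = 69.42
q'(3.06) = 65.56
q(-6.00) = -500.72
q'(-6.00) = 252.37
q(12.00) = 4045.18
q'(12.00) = 1010.89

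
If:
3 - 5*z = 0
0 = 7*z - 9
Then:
No Solution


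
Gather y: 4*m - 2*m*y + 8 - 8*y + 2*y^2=4*m + 2*y^2 + y*(-2*m - 8) + 8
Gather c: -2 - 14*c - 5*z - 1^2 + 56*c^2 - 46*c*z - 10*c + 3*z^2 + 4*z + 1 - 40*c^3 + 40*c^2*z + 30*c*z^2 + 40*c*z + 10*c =-40*c^3 + c^2*(40*z + 56) + c*(30*z^2 - 6*z - 14) + 3*z^2 - z - 2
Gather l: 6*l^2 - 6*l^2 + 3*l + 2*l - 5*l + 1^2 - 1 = 0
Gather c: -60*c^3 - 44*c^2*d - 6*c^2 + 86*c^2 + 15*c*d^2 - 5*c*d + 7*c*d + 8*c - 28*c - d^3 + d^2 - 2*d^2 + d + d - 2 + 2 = -60*c^3 + c^2*(80 - 44*d) + c*(15*d^2 + 2*d - 20) - d^3 - d^2 + 2*d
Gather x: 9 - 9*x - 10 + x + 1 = -8*x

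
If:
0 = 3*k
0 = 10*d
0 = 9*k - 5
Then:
No Solution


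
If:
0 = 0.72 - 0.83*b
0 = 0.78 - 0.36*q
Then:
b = 0.87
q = 2.17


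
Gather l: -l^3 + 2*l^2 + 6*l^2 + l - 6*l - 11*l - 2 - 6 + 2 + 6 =-l^3 + 8*l^2 - 16*l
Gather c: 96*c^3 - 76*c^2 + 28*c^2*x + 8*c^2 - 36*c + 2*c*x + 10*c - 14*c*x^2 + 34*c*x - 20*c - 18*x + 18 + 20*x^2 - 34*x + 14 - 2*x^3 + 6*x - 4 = 96*c^3 + c^2*(28*x - 68) + c*(-14*x^2 + 36*x - 46) - 2*x^3 + 20*x^2 - 46*x + 28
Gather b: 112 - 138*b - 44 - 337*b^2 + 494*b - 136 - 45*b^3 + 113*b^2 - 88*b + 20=-45*b^3 - 224*b^2 + 268*b - 48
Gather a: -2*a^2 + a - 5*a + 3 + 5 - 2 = -2*a^2 - 4*a + 6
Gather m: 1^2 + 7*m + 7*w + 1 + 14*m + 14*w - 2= 21*m + 21*w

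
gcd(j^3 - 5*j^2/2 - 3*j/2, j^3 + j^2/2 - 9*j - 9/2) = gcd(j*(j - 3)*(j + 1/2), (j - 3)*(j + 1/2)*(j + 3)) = j^2 - 5*j/2 - 3/2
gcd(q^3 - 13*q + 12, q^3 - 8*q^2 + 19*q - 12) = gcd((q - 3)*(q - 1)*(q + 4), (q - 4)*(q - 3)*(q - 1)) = q^2 - 4*q + 3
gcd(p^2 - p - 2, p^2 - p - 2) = p^2 - p - 2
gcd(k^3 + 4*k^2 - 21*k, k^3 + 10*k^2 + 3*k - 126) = k^2 + 4*k - 21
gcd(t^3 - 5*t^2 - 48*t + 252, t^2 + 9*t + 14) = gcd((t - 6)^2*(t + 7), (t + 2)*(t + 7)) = t + 7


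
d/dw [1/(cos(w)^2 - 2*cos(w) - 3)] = 2*(cos(w) - 1)*sin(w)/(sin(w)^2 + 2*cos(w) + 2)^2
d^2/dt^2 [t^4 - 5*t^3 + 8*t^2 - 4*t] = 12*t^2 - 30*t + 16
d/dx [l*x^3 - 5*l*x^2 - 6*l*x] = l*(3*x^2 - 10*x - 6)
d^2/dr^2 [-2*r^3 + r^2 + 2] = 2 - 12*r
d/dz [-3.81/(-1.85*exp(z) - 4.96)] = -7.0485*exp(z)/(1.85*exp(z) + 4.96)^2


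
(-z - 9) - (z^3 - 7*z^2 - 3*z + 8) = -z^3 + 7*z^2 + 2*z - 17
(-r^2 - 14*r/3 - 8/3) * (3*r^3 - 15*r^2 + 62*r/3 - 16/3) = -3*r^5 + r^4 + 124*r^3/3 - 460*r^2/9 - 272*r/9 + 128/9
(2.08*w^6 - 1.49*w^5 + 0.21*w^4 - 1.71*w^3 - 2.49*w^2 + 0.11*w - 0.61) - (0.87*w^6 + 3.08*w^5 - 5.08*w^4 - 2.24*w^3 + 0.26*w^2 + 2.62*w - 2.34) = 1.21*w^6 - 4.57*w^5 + 5.29*w^4 + 0.53*w^3 - 2.75*w^2 - 2.51*w + 1.73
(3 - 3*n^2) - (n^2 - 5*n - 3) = -4*n^2 + 5*n + 6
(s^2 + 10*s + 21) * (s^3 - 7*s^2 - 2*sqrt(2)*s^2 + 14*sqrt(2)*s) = s^5 - 2*sqrt(2)*s^4 + 3*s^4 - 49*s^3 - 6*sqrt(2)*s^3 - 147*s^2 + 98*sqrt(2)*s^2 + 294*sqrt(2)*s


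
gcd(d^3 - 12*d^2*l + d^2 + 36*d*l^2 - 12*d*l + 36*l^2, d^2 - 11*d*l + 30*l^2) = d - 6*l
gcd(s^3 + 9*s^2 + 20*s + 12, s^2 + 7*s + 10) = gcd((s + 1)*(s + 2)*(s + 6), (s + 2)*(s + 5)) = s + 2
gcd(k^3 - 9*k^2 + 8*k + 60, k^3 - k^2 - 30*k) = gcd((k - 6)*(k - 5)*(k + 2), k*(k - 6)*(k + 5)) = k - 6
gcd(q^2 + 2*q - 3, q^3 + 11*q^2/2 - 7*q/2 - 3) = q - 1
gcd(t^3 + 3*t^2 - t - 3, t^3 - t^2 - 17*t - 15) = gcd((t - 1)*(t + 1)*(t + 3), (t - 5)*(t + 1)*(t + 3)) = t^2 + 4*t + 3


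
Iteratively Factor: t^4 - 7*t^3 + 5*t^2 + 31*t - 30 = (t - 3)*(t^3 - 4*t^2 - 7*t + 10) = (t - 5)*(t - 3)*(t^2 + t - 2) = (t - 5)*(t - 3)*(t + 2)*(t - 1)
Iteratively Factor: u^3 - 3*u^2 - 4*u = (u + 1)*(u^2 - 4*u) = (u - 4)*(u + 1)*(u)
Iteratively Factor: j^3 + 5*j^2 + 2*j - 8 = (j + 2)*(j^2 + 3*j - 4) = (j + 2)*(j + 4)*(j - 1)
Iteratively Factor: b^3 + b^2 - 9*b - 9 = (b + 1)*(b^2 - 9) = (b - 3)*(b + 1)*(b + 3)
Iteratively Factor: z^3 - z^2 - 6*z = (z)*(z^2 - z - 6) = z*(z + 2)*(z - 3)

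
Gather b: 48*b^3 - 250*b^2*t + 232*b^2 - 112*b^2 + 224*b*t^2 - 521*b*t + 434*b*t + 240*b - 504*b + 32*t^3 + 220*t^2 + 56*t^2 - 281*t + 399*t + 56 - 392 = 48*b^3 + b^2*(120 - 250*t) + b*(224*t^2 - 87*t - 264) + 32*t^3 + 276*t^2 + 118*t - 336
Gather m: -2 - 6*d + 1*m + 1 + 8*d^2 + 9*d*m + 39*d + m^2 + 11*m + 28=8*d^2 + 33*d + m^2 + m*(9*d + 12) + 27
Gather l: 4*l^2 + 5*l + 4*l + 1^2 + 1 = 4*l^2 + 9*l + 2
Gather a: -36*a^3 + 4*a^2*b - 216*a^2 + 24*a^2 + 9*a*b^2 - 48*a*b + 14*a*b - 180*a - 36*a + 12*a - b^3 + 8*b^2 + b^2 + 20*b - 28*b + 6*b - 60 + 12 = -36*a^3 + a^2*(4*b - 192) + a*(9*b^2 - 34*b - 204) - b^3 + 9*b^2 - 2*b - 48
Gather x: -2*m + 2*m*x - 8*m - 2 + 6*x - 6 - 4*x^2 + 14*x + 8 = -10*m - 4*x^2 + x*(2*m + 20)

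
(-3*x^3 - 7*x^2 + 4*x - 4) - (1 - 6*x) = -3*x^3 - 7*x^2 + 10*x - 5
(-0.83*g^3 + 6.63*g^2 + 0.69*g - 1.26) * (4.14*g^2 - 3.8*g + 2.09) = -3.4362*g^5 + 30.6022*g^4 - 24.0721*g^3 + 6.0183*g^2 + 6.2301*g - 2.6334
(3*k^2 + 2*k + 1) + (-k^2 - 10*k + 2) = 2*k^2 - 8*k + 3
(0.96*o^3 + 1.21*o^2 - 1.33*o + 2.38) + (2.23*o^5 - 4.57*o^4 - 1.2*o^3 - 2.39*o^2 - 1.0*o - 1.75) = 2.23*o^5 - 4.57*o^4 - 0.24*o^3 - 1.18*o^2 - 2.33*o + 0.63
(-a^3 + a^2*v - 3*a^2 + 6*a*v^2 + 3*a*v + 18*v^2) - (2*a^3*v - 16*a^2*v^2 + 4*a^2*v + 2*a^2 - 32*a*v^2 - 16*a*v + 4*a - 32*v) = -2*a^3*v - a^3 + 16*a^2*v^2 - 3*a^2*v - 5*a^2 + 38*a*v^2 + 19*a*v - 4*a + 18*v^2 + 32*v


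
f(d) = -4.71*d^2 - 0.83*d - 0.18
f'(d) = -9.42*d - 0.83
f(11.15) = -594.99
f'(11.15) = -105.86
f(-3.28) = -48.13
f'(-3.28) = 30.07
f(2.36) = -28.37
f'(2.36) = -23.06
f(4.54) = -101.03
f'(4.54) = -43.60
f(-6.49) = -193.18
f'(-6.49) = 60.31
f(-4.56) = -94.33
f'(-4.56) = 42.13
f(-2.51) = -27.77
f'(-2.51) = 22.81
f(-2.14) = -19.97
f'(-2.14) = 19.33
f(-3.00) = -40.08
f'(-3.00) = 27.43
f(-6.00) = -164.76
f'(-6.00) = 55.69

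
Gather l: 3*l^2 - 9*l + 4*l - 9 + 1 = 3*l^2 - 5*l - 8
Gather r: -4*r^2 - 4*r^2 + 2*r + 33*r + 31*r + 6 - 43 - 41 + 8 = -8*r^2 + 66*r - 70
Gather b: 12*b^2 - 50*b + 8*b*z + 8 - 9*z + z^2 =12*b^2 + b*(8*z - 50) + z^2 - 9*z + 8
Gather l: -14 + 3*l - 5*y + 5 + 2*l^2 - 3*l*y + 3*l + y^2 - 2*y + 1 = 2*l^2 + l*(6 - 3*y) + y^2 - 7*y - 8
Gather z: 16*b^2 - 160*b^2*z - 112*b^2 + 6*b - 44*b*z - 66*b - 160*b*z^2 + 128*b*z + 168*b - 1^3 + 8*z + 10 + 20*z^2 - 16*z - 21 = -96*b^2 + 108*b + z^2*(20 - 160*b) + z*(-160*b^2 + 84*b - 8) - 12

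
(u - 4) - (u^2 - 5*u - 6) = -u^2 + 6*u + 2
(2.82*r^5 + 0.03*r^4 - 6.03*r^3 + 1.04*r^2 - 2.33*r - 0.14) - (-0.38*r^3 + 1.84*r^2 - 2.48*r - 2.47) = 2.82*r^5 + 0.03*r^4 - 5.65*r^3 - 0.8*r^2 + 0.15*r + 2.33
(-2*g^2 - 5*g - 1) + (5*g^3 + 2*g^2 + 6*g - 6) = 5*g^3 + g - 7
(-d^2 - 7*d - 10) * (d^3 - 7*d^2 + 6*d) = -d^5 + 33*d^3 + 28*d^2 - 60*d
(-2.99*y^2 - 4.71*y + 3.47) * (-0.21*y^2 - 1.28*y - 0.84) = 0.6279*y^4 + 4.8163*y^3 + 7.8117*y^2 - 0.4852*y - 2.9148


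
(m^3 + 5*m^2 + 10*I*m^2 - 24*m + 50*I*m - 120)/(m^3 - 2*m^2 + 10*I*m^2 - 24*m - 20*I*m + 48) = (m + 5)/(m - 2)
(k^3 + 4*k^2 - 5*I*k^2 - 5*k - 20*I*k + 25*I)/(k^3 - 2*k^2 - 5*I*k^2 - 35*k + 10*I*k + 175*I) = (k - 1)/(k - 7)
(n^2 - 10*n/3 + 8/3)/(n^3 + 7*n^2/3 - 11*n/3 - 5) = (3*n^2 - 10*n + 8)/(3*n^3 + 7*n^2 - 11*n - 15)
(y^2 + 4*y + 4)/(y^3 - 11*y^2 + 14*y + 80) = (y + 2)/(y^2 - 13*y + 40)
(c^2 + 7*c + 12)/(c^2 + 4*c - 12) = (c^2 + 7*c + 12)/(c^2 + 4*c - 12)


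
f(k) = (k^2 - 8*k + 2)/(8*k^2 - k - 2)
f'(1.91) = 0.28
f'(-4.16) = 0.06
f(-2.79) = 0.51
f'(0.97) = 2.04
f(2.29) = -0.29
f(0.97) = -1.06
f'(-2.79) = 0.15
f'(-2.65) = 0.17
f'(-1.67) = 0.53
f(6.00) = -0.04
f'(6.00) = 0.03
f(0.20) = -0.23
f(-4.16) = 0.37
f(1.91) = -0.38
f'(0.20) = 3.77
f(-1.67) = 0.83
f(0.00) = -1.00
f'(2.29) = 0.19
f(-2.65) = 0.53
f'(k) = (1 - 16*k)*(k^2 - 8*k + 2)/(8*k^2 - k - 2)^2 + (2*k - 8)/(8*k^2 - k - 2) = 9*(7*k^2 - 4*k + 2)/(64*k^4 - 16*k^3 - 31*k^2 + 4*k + 4)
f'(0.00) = 4.50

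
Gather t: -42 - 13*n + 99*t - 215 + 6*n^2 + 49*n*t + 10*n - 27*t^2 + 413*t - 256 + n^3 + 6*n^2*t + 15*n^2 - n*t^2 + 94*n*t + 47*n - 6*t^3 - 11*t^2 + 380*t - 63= n^3 + 21*n^2 + 44*n - 6*t^3 + t^2*(-n - 38) + t*(6*n^2 + 143*n + 892) - 576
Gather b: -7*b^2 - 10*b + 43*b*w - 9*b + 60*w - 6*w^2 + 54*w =-7*b^2 + b*(43*w - 19) - 6*w^2 + 114*w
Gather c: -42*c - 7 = -42*c - 7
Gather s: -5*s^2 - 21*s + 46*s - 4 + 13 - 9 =-5*s^2 + 25*s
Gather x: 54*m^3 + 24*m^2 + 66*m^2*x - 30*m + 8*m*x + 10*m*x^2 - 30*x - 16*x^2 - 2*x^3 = 54*m^3 + 24*m^2 - 30*m - 2*x^3 + x^2*(10*m - 16) + x*(66*m^2 + 8*m - 30)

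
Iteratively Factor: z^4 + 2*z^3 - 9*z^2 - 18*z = (z)*(z^3 + 2*z^2 - 9*z - 18) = z*(z - 3)*(z^2 + 5*z + 6) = z*(z - 3)*(z + 3)*(z + 2)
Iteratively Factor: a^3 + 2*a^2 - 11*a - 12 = (a + 1)*(a^2 + a - 12) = (a - 3)*(a + 1)*(a + 4)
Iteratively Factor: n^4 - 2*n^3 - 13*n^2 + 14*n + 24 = (n + 1)*(n^3 - 3*n^2 - 10*n + 24) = (n - 4)*(n + 1)*(n^2 + n - 6) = (n - 4)*(n + 1)*(n + 3)*(n - 2)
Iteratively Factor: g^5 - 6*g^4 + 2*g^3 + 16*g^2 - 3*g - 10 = (g + 1)*(g^4 - 7*g^3 + 9*g^2 + 7*g - 10) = (g - 5)*(g + 1)*(g^3 - 2*g^2 - g + 2) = (g - 5)*(g - 1)*(g + 1)*(g^2 - g - 2) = (g - 5)*(g - 1)*(g + 1)^2*(g - 2)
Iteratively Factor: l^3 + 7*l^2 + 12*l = (l)*(l^2 + 7*l + 12) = l*(l + 4)*(l + 3)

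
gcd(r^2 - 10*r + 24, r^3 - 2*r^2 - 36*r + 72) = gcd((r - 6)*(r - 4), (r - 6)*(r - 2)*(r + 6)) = r - 6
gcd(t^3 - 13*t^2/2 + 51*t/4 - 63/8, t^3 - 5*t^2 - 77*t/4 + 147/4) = t - 3/2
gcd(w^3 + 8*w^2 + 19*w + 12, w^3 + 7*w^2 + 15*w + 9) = w^2 + 4*w + 3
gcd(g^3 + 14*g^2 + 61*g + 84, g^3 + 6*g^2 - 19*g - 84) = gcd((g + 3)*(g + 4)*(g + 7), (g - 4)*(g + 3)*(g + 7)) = g^2 + 10*g + 21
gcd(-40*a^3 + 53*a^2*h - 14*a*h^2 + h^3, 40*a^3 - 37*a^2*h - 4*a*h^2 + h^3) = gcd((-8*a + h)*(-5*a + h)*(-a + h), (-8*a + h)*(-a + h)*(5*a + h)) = 8*a^2 - 9*a*h + h^2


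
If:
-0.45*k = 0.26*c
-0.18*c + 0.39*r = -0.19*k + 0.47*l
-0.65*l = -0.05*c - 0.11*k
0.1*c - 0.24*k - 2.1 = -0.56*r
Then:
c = 3.28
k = -1.89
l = -0.07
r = 2.35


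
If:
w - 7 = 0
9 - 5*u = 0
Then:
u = 9/5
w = 7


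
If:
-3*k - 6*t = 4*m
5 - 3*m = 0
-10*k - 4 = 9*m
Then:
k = -19/10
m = 5/3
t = -29/180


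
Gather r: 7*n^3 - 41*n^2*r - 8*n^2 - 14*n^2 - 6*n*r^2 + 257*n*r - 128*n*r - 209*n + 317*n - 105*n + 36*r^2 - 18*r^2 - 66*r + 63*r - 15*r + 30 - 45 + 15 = 7*n^3 - 22*n^2 + 3*n + r^2*(18 - 6*n) + r*(-41*n^2 + 129*n - 18)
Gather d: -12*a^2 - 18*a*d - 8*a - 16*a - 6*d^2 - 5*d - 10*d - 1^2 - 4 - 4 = -12*a^2 - 24*a - 6*d^2 + d*(-18*a - 15) - 9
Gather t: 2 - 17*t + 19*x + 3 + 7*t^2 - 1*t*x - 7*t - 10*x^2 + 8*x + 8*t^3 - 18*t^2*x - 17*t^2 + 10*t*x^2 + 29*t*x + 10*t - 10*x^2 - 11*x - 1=8*t^3 + t^2*(-18*x - 10) + t*(10*x^2 + 28*x - 14) - 20*x^2 + 16*x + 4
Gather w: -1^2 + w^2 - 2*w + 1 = w^2 - 2*w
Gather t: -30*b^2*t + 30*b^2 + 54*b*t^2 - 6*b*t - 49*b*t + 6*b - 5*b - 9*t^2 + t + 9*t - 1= 30*b^2 + b + t^2*(54*b - 9) + t*(-30*b^2 - 55*b + 10) - 1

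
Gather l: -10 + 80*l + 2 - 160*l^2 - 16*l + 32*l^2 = -128*l^2 + 64*l - 8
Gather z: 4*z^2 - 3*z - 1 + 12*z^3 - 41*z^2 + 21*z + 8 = 12*z^3 - 37*z^2 + 18*z + 7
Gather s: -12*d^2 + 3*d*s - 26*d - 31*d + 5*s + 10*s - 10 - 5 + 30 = -12*d^2 - 57*d + s*(3*d + 15) + 15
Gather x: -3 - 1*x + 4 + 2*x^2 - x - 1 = 2*x^2 - 2*x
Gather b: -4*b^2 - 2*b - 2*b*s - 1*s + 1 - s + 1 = -4*b^2 + b*(-2*s - 2) - 2*s + 2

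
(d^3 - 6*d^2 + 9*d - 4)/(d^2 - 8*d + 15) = (d^3 - 6*d^2 + 9*d - 4)/(d^2 - 8*d + 15)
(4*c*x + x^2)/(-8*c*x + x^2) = (4*c + x)/(-8*c + x)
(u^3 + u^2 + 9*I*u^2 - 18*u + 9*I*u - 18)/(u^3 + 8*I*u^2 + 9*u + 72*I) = (u^2 + u*(1 + 6*I) + 6*I)/(u^2 + 5*I*u + 24)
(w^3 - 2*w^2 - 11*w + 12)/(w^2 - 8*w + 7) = (w^2 - w - 12)/(w - 7)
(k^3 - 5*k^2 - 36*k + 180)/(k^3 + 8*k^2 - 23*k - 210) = (k - 6)/(k + 7)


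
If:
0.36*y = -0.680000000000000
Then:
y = -1.89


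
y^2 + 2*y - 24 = (y - 4)*(y + 6)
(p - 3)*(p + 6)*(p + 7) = p^3 + 10*p^2 + 3*p - 126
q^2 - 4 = (q - 2)*(q + 2)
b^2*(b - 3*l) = b^3 - 3*b^2*l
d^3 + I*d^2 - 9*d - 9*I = (d - 3)*(d + 3)*(d + I)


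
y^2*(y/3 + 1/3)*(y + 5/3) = y^4/3 + 8*y^3/9 + 5*y^2/9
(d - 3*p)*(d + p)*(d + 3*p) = d^3 + d^2*p - 9*d*p^2 - 9*p^3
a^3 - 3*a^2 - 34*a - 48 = (a - 8)*(a + 2)*(a + 3)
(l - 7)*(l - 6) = l^2 - 13*l + 42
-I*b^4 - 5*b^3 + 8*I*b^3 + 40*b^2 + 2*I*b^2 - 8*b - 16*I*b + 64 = (b - 8)*(b - 4*I)*(b - 2*I)*(-I*b + 1)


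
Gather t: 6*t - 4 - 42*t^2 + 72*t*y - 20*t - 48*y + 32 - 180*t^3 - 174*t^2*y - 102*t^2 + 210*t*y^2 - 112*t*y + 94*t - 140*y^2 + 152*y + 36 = -180*t^3 + t^2*(-174*y - 144) + t*(210*y^2 - 40*y + 80) - 140*y^2 + 104*y + 64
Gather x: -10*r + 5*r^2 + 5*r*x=5*r^2 + 5*r*x - 10*r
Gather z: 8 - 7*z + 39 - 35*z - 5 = 42 - 42*z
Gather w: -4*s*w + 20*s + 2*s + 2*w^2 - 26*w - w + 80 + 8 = 22*s + 2*w^2 + w*(-4*s - 27) + 88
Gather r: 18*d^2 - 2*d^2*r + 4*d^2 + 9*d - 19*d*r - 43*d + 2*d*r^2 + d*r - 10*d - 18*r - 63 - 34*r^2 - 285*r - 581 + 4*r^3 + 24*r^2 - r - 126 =22*d^2 - 44*d + 4*r^3 + r^2*(2*d - 10) + r*(-2*d^2 - 18*d - 304) - 770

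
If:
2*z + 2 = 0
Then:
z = -1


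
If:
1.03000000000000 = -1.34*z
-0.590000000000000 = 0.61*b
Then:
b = -0.97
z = -0.77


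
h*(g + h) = g*h + h^2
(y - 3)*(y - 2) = y^2 - 5*y + 6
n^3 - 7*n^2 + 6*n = n*(n - 6)*(n - 1)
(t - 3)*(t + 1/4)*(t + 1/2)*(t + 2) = t^4 - t^3/4 - 53*t^2/8 - 37*t/8 - 3/4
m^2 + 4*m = m*(m + 4)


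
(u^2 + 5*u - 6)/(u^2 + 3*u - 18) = (u - 1)/(u - 3)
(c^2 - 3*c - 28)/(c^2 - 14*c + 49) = (c + 4)/(c - 7)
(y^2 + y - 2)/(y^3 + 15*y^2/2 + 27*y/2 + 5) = 2*(y - 1)/(2*y^2 + 11*y + 5)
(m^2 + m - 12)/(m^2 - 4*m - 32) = (m - 3)/(m - 8)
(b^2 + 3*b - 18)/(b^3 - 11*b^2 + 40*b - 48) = (b + 6)/(b^2 - 8*b + 16)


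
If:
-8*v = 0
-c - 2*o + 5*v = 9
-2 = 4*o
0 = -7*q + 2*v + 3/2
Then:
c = -8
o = -1/2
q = 3/14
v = 0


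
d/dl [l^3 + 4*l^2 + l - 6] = 3*l^2 + 8*l + 1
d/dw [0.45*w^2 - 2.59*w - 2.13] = 0.9*w - 2.59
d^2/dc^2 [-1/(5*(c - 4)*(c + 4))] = 2*(-3*c^2 - 16)/(5*(c^6 - 48*c^4 + 768*c^2 - 4096))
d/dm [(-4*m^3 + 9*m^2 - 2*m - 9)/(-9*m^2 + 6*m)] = 2*(6*m^4 - 8*m^3 + 6*m^2 - 27*m + 9)/(3*m^2*(9*m^2 - 12*m + 4))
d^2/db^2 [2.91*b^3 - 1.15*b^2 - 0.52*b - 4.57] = 17.46*b - 2.3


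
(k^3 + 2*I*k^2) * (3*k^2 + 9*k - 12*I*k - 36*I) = 3*k^5 + 9*k^4 - 6*I*k^4 + 24*k^3 - 18*I*k^3 + 72*k^2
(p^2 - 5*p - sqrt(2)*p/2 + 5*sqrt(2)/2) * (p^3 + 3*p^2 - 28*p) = p^5 - 2*p^4 - sqrt(2)*p^4/2 - 43*p^3 + sqrt(2)*p^3 + 43*sqrt(2)*p^2/2 + 140*p^2 - 70*sqrt(2)*p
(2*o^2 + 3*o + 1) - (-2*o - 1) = 2*o^2 + 5*o + 2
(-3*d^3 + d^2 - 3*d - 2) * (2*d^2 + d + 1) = -6*d^5 - d^4 - 8*d^3 - 6*d^2 - 5*d - 2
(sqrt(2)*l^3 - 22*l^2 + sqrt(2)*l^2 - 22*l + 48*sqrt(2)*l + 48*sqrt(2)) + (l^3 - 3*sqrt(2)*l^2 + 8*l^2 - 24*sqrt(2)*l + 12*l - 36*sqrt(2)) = l^3 + sqrt(2)*l^3 - 14*l^2 - 2*sqrt(2)*l^2 - 10*l + 24*sqrt(2)*l + 12*sqrt(2)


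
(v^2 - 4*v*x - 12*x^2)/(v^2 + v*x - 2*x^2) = (-v + 6*x)/(-v + x)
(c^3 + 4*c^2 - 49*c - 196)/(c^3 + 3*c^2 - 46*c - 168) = (c + 7)/(c + 6)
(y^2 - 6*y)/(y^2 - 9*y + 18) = y/(y - 3)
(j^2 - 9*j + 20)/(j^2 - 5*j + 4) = (j - 5)/(j - 1)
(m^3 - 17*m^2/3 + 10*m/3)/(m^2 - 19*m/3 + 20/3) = m*(3*m - 2)/(3*m - 4)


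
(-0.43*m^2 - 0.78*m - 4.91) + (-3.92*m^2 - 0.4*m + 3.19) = -4.35*m^2 - 1.18*m - 1.72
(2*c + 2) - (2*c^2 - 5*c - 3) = -2*c^2 + 7*c + 5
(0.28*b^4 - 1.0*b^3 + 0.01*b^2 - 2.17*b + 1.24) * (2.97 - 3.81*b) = -1.0668*b^5 + 4.6416*b^4 - 3.0081*b^3 + 8.2974*b^2 - 11.1693*b + 3.6828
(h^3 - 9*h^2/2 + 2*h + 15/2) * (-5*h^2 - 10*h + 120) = -5*h^5 + 25*h^4/2 + 155*h^3 - 1195*h^2/2 + 165*h + 900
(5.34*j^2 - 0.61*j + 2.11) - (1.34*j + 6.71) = 5.34*j^2 - 1.95*j - 4.6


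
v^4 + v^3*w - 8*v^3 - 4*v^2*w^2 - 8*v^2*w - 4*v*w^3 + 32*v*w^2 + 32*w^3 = (v - 8)*(v - 2*w)*(v + w)*(v + 2*w)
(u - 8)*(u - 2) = u^2 - 10*u + 16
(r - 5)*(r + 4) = r^2 - r - 20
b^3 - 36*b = b*(b - 6)*(b + 6)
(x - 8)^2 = x^2 - 16*x + 64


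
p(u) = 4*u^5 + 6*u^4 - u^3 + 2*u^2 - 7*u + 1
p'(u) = 20*u^4 + 24*u^3 - 3*u^2 + 4*u - 7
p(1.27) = 22.11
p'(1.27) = 94.43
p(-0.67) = 7.56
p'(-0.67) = -14.21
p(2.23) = 353.21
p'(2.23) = 747.75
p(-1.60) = 18.79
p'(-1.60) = 11.69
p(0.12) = 0.19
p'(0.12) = -6.52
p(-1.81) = 12.84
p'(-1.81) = 48.27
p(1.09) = 9.08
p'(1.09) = 53.11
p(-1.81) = 12.84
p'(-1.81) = 48.27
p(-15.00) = -2729819.00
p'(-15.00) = 930758.00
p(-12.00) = -868811.00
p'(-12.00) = 372761.00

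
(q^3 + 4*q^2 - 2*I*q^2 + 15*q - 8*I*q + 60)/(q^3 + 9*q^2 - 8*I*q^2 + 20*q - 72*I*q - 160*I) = (q^2 - 2*I*q + 15)/(q^2 + q*(5 - 8*I) - 40*I)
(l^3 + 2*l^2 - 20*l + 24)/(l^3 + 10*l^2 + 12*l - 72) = (l - 2)/(l + 6)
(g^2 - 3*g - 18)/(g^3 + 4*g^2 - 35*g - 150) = (g + 3)/(g^2 + 10*g + 25)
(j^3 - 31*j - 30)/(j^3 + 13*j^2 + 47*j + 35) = (j - 6)/(j + 7)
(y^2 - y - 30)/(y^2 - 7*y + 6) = (y + 5)/(y - 1)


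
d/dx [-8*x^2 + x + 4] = 1 - 16*x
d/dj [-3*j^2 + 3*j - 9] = 3 - 6*j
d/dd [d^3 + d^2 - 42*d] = 3*d^2 + 2*d - 42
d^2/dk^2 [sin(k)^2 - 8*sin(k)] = 8*sin(k) + 2*cos(2*k)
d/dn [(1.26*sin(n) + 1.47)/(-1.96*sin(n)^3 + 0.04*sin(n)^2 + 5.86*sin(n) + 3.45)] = (4.9392*sin(n)^3 + 8.5932*sin(n)^2 - 0.1176*sin(n) - 4.2672)*cos(n)/(3.8416*sin(n)^6 - 0.1568*sin(n)^5 - 22.9696*sin(n)^4 - 13.0552*sin(n)^3 + 34.6156*sin(n)^2 + 40.434*sin(n) + 11.9025)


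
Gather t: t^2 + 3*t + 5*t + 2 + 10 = t^2 + 8*t + 12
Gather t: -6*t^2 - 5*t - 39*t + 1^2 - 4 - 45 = -6*t^2 - 44*t - 48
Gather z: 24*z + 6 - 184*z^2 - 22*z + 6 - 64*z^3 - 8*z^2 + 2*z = -64*z^3 - 192*z^2 + 4*z + 12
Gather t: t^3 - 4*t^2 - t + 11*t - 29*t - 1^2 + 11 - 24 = t^3 - 4*t^2 - 19*t - 14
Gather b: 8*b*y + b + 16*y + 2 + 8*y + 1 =b*(8*y + 1) + 24*y + 3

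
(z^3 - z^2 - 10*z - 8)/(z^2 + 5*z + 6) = (z^2 - 3*z - 4)/(z + 3)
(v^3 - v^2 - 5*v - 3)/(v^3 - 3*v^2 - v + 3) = (v + 1)/(v - 1)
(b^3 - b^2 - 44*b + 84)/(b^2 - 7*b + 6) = (b^2 + 5*b - 14)/(b - 1)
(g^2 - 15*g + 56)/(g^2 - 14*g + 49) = (g - 8)/(g - 7)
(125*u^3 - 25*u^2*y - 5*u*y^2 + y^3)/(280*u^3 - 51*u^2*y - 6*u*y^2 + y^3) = (-25*u^2 + y^2)/(-56*u^2 - u*y + y^2)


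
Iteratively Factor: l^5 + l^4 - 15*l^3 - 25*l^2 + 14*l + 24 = (l + 2)*(l^4 - l^3 - 13*l^2 + l + 12) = (l - 1)*(l + 2)*(l^3 - 13*l - 12) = (l - 1)*(l + 2)*(l + 3)*(l^2 - 3*l - 4) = (l - 1)*(l + 1)*(l + 2)*(l + 3)*(l - 4)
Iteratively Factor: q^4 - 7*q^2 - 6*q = (q)*(q^3 - 7*q - 6) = q*(q - 3)*(q^2 + 3*q + 2) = q*(q - 3)*(q + 1)*(q + 2)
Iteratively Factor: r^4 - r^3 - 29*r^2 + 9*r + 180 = (r - 5)*(r^3 + 4*r^2 - 9*r - 36) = (r - 5)*(r + 3)*(r^2 + r - 12) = (r - 5)*(r + 3)*(r + 4)*(r - 3)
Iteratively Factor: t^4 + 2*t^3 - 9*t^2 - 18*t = (t + 2)*(t^3 - 9*t) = (t - 3)*(t + 2)*(t^2 + 3*t) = (t - 3)*(t + 2)*(t + 3)*(t)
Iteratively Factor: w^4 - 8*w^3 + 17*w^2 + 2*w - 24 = (w - 2)*(w^3 - 6*w^2 + 5*w + 12) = (w - 3)*(w - 2)*(w^2 - 3*w - 4) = (w - 4)*(w - 3)*(w - 2)*(w + 1)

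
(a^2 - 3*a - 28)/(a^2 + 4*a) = (a - 7)/a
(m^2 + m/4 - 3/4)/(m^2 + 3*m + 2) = (m - 3/4)/(m + 2)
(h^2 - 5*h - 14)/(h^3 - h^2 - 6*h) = (h - 7)/(h*(h - 3))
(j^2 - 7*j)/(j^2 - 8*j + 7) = j/(j - 1)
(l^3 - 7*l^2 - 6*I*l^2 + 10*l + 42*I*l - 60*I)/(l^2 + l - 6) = (l^2 - l*(5 + 6*I) + 30*I)/(l + 3)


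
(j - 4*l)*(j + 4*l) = j^2 - 16*l^2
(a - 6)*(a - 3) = a^2 - 9*a + 18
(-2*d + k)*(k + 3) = -2*d*k - 6*d + k^2 + 3*k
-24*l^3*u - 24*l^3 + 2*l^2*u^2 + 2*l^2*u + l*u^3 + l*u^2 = (-4*l + u)*(6*l + u)*(l*u + l)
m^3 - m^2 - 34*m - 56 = (m - 7)*(m + 2)*(m + 4)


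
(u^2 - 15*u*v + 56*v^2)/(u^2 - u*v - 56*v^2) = (u - 7*v)/(u + 7*v)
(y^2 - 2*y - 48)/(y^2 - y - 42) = (y - 8)/(y - 7)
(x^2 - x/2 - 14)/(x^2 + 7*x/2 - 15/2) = (2*x^2 - x - 28)/(2*x^2 + 7*x - 15)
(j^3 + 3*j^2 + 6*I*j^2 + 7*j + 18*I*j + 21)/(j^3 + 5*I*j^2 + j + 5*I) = (j^2 + j*(3 + 7*I) + 21*I)/(j^2 + 6*I*j - 5)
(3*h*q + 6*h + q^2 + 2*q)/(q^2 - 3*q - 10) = (3*h + q)/(q - 5)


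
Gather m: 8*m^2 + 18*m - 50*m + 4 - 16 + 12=8*m^2 - 32*m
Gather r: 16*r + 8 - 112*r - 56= -96*r - 48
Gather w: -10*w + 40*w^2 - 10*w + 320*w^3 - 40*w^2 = 320*w^3 - 20*w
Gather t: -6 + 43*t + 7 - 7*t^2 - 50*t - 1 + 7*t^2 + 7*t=0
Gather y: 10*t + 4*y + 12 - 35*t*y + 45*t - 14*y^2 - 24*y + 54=55*t - 14*y^2 + y*(-35*t - 20) + 66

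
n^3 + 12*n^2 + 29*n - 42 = (n - 1)*(n + 6)*(n + 7)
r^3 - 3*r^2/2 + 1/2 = (r - 1)^2*(r + 1/2)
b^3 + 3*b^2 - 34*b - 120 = (b - 6)*(b + 4)*(b + 5)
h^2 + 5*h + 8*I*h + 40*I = (h + 5)*(h + 8*I)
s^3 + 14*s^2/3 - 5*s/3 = s*(s - 1/3)*(s + 5)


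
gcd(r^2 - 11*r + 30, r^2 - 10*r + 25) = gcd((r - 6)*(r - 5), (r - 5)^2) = r - 5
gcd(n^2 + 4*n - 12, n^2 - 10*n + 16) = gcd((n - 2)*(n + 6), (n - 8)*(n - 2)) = n - 2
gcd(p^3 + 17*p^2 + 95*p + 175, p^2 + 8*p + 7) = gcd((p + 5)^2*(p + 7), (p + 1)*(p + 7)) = p + 7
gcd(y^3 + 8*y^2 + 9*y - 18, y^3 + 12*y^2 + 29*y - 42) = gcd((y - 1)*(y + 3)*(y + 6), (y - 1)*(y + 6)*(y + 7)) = y^2 + 5*y - 6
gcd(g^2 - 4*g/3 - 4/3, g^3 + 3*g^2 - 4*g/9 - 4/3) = g + 2/3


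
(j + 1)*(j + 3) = j^2 + 4*j + 3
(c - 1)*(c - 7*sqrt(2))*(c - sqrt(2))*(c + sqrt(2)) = c^4 - 7*sqrt(2)*c^3 - c^3 - 2*c^2 + 7*sqrt(2)*c^2 + 2*c + 14*sqrt(2)*c - 14*sqrt(2)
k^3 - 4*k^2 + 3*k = k*(k - 3)*(k - 1)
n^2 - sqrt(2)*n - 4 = (n - 2*sqrt(2))*(n + sqrt(2))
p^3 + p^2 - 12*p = p*(p - 3)*(p + 4)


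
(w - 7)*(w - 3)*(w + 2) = w^3 - 8*w^2 + w + 42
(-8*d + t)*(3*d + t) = -24*d^2 - 5*d*t + t^2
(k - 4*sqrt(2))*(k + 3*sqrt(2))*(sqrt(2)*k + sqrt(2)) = sqrt(2)*k^3 - 2*k^2 + sqrt(2)*k^2 - 24*sqrt(2)*k - 2*k - 24*sqrt(2)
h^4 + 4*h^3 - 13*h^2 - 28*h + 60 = (h - 2)^2*(h + 3)*(h + 5)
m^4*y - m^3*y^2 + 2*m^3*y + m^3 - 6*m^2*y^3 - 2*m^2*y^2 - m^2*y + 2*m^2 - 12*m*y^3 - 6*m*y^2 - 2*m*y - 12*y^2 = (m + 2)*(m - 3*y)*(m + 2*y)*(m*y + 1)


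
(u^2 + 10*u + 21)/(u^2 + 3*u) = (u + 7)/u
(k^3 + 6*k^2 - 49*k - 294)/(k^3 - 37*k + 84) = (k^2 - k - 42)/(k^2 - 7*k + 12)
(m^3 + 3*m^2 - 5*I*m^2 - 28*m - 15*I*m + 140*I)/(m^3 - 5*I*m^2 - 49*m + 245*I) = (m - 4)/(m - 7)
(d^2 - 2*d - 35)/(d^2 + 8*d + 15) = (d - 7)/(d + 3)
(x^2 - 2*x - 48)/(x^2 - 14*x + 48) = (x + 6)/(x - 6)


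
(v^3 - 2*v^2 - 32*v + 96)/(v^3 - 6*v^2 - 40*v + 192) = (v - 4)/(v - 8)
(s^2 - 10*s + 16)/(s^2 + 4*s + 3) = (s^2 - 10*s + 16)/(s^2 + 4*s + 3)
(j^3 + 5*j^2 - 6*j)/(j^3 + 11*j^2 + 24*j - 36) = j/(j + 6)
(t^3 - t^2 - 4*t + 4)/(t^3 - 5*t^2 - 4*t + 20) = (t - 1)/(t - 5)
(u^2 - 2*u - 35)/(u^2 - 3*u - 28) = (u + 5)/(u + 4)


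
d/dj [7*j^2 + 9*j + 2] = 14*j + 9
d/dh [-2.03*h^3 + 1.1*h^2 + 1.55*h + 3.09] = -6.09*h^2 + 2.2*h + 1.55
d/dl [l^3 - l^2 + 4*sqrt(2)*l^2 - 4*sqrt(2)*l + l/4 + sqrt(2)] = 3*l^2 - 2*l + 8*sqrt(2)*l - 4*sqrt(2) + 1/4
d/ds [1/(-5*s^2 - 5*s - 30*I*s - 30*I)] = (2*s + 1 + 6*I)/(5*(s^2 + s + 6*I*s + 6*I)^2)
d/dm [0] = 0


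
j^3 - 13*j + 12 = (j - 3)*(j - 1)*(j + 4)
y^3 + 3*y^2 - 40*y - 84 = (y - 6)*(y + 2)*(y + 7)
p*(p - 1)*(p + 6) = p^3 + 5*p^2 - 6*p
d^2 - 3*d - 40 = (d - 8)*(d + 5)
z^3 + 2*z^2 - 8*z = z*(z - 2)*(z + 4)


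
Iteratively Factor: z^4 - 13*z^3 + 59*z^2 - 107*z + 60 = (z - 5)*(z^3 - 8*z^2 + 19*z - 12) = (z - 5)*(z - 3)*(z^2 - 5*z + 4) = (z - 5)*(z - 3)*(z - 1)*(z - 4)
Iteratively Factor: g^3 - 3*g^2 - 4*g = (g + 1)*(g^2 - 4*g) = g*(g + 1)*(g - 4)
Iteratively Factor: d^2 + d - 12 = (d - 3)*(d + 4)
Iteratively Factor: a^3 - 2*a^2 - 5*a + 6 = (a + 2)*(a^2 - 4*a + 3) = (a - 1)*(a + 2)*(a - 3)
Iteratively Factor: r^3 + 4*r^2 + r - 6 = (r + 2)*(r^2 + 2*r - 3) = (r + 2)*(r + 3)*(r - 1)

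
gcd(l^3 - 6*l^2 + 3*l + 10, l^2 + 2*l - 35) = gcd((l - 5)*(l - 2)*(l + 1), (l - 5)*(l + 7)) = l - 5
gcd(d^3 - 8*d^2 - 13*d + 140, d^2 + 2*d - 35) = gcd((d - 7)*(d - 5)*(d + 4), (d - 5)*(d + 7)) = d - 5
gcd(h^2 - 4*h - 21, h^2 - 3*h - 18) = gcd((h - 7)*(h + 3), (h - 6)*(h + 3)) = h + 3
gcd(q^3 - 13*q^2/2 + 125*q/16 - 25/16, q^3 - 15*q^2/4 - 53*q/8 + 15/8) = q^2 - 21*q/4 + 5/4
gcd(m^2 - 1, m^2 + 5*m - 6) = m - 1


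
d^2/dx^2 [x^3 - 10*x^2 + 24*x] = 6*x - 20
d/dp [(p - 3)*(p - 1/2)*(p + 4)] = 3*p^2 + p - 25/2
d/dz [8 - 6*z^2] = -12*z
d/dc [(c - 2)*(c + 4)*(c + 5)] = 3*c^2 + 14*c + 2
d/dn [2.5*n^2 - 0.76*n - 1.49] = 5.0*n - 0.76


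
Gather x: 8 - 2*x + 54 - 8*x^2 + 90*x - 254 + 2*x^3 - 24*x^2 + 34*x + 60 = 2*x^3 - 32*x^2 + 122*x - 132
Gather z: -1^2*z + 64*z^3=64*z^3 - z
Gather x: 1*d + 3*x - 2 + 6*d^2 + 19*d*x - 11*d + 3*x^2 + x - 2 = 6*d^2 - 10*d + 3*x^2 + x*(19*d + 4) - 4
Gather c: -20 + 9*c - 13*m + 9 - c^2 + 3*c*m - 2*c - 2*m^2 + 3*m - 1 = -c^2 + c*(3*m + 7) - 2*m^2 - 10*m - 12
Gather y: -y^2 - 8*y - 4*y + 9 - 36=-y^2 - 12*y - 27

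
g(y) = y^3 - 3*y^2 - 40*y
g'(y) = 3*y^2 - 6*y - 40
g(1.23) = -51.88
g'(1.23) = -42.84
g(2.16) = -90.32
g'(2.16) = -38.96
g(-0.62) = 23.41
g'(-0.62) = -35.13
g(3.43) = -132.14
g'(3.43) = -25.29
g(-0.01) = 0.40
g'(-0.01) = -39.94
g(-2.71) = 66.47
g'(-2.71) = -1.71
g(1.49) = -62.95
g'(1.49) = -42.28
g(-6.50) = -141.38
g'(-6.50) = 125.75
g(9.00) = 126.00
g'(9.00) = 149.00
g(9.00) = 126.00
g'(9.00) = 149.00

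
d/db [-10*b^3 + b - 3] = 1 - 30*b^2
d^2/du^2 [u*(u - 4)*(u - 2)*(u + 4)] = 12*u^2 - 12*u - 32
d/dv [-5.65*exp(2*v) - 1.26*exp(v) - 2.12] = (-11.3*exp(v) - 1.26)*exp(v)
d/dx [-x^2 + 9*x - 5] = 9 - 2*x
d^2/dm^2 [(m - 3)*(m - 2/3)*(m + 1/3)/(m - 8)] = 2*(9*m^3 - 216*m^2 + 1728*m - 1858)/(9*(m^3 - 24*m^2 + 192*m - 512))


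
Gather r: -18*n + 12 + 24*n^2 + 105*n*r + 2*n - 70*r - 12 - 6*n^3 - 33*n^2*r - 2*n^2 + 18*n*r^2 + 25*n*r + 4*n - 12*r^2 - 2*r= -6*n^3 + 22*n^2 - 12*n + r^2*(18*n - 12) + r*(-33*n^2 + 130*n - 72)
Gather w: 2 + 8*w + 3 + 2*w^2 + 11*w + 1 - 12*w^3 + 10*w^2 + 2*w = -12*w^3 + 12*w^2 + 21*w + 6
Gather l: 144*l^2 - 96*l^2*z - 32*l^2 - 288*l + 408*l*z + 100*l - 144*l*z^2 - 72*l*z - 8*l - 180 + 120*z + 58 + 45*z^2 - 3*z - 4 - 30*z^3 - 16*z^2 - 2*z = l^2*(112 - 96*z) + l*(-144*z^2 + 336*z - 196) - 30*z^3 + 29*z^2 + 115*z - 126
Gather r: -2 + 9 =7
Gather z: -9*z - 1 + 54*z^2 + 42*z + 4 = 54*z^2 + 33*z + 3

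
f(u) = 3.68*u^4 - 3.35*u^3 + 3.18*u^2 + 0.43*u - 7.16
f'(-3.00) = -506.54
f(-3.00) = 408.70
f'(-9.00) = -11601.74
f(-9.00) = 26833.18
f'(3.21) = 404.17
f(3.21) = 306.90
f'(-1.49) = -80.05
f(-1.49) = 28.48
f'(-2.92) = -470.32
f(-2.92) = 369.64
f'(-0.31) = -2.95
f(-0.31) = -6.85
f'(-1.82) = -133.18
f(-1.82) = 63.16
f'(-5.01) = -2134.75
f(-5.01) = 2810.23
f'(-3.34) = -681.39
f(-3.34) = 609.67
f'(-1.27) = -54.01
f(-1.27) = 13.86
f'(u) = 14.72*u^3 - 10.05*u^2 + 6.36*u + 0.43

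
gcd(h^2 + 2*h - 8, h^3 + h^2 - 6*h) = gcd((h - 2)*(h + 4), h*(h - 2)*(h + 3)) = h - 2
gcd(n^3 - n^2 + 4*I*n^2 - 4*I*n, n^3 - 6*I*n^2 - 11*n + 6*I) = 1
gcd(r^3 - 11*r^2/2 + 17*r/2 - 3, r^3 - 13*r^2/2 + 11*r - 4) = r^2 - 5*r/2 + 1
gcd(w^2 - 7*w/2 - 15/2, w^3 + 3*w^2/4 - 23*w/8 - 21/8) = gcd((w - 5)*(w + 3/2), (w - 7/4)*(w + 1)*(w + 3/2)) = w + 3/2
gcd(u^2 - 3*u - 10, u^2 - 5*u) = u - 5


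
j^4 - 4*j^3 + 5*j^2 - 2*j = j*(j - 2)*(j - 1)^2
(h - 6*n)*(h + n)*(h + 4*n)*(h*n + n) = h^4*n - h^3*n^2 + h^3*n - 26*h^2*n^3 - h^2*n^2 - 24*h*n^4 - 26*h*n^3 - 24*n^4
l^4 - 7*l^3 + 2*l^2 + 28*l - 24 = (l - 6)*(l - 2)*(l - 1)*(l + 2)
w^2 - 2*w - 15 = (w - 5)*(w + 3)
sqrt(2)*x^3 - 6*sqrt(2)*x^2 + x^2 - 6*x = x*(x - 6)*(sqrt(2)*x + 1)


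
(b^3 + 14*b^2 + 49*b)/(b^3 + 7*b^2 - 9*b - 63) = b*(b + 7)/(b^2 - 9)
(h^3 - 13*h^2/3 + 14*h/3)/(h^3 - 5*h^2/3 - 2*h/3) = (3*h - 7)/(3*h + 1)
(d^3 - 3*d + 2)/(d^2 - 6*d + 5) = (d^2 + d - 2)/(d - 5)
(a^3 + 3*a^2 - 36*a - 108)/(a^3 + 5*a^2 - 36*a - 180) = (a + 3)/(a + 5)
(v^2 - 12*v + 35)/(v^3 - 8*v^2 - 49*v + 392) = (v - 5)/(v^2 - v - 56)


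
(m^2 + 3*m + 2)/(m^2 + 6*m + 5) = (m + 2)/(m + 5)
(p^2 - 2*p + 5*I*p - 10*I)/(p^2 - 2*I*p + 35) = (p - 2)/(p - 7*I)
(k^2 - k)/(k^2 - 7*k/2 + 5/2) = 2*k/(2*k - 5)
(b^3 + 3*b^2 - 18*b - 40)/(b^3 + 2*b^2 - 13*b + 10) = (b^2 - 2*b - 8)/(b^2 - 3*b + 2)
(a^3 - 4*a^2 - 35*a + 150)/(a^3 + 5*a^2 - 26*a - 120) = (a - 5)/(a + 4)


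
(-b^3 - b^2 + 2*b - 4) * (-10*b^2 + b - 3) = 10*b^5 + 9*b^4 - 18*b^3 + 45*b^2 - 10*b + 12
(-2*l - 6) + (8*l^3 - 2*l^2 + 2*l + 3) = 8*l^3 - 2*l^2 - 3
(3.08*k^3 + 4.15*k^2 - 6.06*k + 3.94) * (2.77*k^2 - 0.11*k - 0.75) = 8.5316*k^5 + 11.1567*k^4 - 19.5527*k^3 + 8.4679*k^2 + 4.1116*k - 2.955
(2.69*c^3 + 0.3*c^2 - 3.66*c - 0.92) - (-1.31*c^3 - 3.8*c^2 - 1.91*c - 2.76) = 4.0*c^3 + 4.1*c^2 - 1.75*c + 1.84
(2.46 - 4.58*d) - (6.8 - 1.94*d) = -2.64*d - 4.34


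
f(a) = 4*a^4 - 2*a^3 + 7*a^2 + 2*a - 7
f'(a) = 16*a^3 - 6*a^2 + 14*a + 2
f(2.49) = 164.27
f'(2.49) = 246.67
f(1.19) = 9.94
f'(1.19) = 37.13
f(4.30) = 1339.54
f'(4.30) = 1223.37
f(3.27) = 461.81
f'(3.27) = 543.08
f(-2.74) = 306.67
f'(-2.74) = -410.54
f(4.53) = 1644.22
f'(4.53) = 1429.65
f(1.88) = 58.18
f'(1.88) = 113.43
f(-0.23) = -7.05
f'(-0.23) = -1.73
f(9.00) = 25364.00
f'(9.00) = 11306.00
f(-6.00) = 5849.00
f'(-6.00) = -3754.00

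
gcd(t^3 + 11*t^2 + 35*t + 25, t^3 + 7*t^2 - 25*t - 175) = t + 5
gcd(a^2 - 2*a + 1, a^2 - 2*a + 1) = a^2 - 2*a + 1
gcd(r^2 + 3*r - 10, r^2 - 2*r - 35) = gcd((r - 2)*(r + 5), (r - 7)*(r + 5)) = r + 5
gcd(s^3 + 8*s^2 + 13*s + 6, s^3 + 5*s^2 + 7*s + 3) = s^2 + 2*s + 1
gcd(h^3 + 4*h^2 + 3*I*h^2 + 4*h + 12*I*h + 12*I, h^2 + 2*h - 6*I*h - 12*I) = h + 2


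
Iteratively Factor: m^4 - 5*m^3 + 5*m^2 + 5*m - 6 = (m - 2)*(m^3 - 3*m^2 - m + 3) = (m - 3)*(m - 2)*(m^2 - 1) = (m - 3)*(m - 2)*(m - 1)*(m + 1)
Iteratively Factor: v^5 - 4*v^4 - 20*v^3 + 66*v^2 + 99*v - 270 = (v - 2)*(v^4 - 2*v^3 - 24*v^2 + 18*v + 135) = (v - 2)*(v + 3)*(v^3 - 5*v^2 - 9*v + 45) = (v - 2)*(v + 3)^2*(v^2 - 8*v + 15) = (v - 3)*(v - 2)*(v + 3)^2*(v - 5)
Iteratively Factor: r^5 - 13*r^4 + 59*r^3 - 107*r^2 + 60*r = (r - 5)*(r^4 - 8*r^3 + 19*r^2 - 12*r) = (r - 5)*(r - 3)*(r^3 - 5*r^2 + 4*r) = (r - 5)*(r - 4)*(r - 3)*(r^2 - r) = r*(r - 5)*(r - 4)*(r - 3)*(r - 1)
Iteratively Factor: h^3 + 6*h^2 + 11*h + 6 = (h + 3)*(h^2 + 3*h + 2) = (h + 2)*(h + 3)*(h + 1)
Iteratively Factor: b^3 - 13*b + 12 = (b + 4)*(b^2 - 4*b + 3) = (b - 1)*(b + 4)*(b - 3)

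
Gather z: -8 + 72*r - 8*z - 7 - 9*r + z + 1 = 63*r - 7*z - 14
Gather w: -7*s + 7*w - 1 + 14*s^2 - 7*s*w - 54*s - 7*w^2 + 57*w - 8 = 14*s^2 - 61*s - 7*w^2 + w*(64 - 7*s) - 9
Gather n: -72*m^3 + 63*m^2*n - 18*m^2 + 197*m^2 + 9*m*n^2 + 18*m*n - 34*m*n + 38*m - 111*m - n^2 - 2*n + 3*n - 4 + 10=-72*m^3 + 179*m^2 - 73*m + n^2*(9*m - 1) + n*(63*m^2 - 16*m + 1) + 6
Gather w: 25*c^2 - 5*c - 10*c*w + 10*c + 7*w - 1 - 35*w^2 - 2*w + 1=25*c^2 + 5*c - 35*w^2 + w*(5 - 10*c)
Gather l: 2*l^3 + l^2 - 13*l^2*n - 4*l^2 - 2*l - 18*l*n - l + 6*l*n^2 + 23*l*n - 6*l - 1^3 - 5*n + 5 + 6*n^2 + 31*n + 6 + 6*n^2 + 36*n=2*l^3 + l^2*(-13*n - 3) + l*(6*n^2 + 5*n - 9) + 12*n^2 + 62*n + 10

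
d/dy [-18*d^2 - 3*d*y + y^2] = -3*d + 2*y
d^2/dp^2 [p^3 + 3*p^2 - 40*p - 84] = 6*p + 6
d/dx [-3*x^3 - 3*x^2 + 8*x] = -9*x^2 - 6*x + 8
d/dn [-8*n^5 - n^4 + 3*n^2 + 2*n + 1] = -40*n^4 - 4*n^3 + 6*n + 2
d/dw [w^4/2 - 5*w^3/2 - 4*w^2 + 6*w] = 2*w^3 - 15*w^2/2 - 8*w + 6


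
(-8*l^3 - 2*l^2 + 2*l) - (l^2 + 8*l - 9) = -8*l^3 - 3*l^2 - 6*l + 9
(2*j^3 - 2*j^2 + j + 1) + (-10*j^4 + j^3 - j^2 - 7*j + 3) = -10*j^4 + 3*j^3 - 3*j^2 - 6*j + 4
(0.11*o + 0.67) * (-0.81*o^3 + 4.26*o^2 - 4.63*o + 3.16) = -0.0891*o^4 - 0.0741000000000001*o^3 + 2.3449*o^2 - 2.7545*o + 2.1172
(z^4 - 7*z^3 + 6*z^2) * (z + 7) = z^5 - 43*z^3 + 42*z^2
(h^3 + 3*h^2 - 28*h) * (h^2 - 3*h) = h^5 - 37*h^3 + 84*h^2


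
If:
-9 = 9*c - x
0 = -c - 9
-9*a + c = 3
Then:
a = -4/3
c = -9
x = -72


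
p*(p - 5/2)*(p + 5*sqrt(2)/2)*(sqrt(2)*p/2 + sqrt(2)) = sqrt(2)*p^4/2 - sqrt(2)*p^3/4 + 5*p^3/2 - 5*sqrt(2)*p^2/2 - 5*p^2/4 - 25*p/2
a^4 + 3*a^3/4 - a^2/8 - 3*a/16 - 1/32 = (a - 1/2)*(a + 1/4)*(a + 1/2)^2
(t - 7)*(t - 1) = t^2 - 8*t + 7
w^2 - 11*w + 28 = (w - 7)*(w - 4)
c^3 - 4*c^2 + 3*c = c*(c - 3)*(c - 1)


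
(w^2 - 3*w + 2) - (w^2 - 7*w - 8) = 4*w + 10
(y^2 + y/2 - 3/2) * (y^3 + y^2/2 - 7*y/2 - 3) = y^5 + y^4 - 19*y^3/4 - 11*y^2/2 + 15*y/4 + 9/2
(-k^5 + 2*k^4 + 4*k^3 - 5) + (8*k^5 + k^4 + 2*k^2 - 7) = 7*k^5 + 3*k^4 + 4*k^3 + 2*k^2 - 12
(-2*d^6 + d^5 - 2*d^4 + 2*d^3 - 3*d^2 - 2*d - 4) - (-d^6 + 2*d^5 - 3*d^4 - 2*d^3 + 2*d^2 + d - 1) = -d^6 - d^5 + d^4 + 4*d^3 - 5*d^2 - 3*d - 3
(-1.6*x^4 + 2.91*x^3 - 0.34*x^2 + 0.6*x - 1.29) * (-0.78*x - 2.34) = 1.248*x^5 + 1.4742*x^4 - 6.5442*x^3 + 0.3276*x^2 - 0.3978*x + 3.0186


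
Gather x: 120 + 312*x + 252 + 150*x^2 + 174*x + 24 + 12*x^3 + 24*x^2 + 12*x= 12*x^3 + 174*x^2 + 498*x + 396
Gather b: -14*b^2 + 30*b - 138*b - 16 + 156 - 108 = -14*b^2 - 108*b + 32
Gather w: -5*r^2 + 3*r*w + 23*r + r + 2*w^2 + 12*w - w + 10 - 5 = -5*r^2 + 24*r + 2*w^2 + w*(3*r + 11) + 5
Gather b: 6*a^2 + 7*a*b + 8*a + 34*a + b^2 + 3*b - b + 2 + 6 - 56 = 6*a^2 + 42*a + b^2 + b*(7*a + 2) - 48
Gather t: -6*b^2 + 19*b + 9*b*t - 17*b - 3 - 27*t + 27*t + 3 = -6*b^2 + 9*b*t + 2*b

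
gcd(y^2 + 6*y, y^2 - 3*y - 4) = 1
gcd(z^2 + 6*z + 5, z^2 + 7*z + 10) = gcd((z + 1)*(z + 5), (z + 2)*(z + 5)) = z + 5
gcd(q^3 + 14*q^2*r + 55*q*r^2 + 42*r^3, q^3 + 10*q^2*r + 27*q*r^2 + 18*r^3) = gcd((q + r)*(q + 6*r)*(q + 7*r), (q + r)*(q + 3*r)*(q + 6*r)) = q^2 + 7*q*r + 6*r^2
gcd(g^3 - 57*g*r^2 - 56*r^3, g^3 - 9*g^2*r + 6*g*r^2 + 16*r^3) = -g^2 + 7*g*r + 8*r^2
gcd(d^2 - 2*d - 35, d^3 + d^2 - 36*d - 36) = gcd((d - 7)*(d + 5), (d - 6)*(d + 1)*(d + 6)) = 1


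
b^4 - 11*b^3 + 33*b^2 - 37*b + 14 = (b - 7)*(b - 2)*(b - 1)^2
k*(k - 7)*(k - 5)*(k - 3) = k^4 - 15*k^3 + 71*k^2 - 105*k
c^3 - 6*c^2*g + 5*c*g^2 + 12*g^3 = (c - 4*g)*(c - 3*g)*(c + g)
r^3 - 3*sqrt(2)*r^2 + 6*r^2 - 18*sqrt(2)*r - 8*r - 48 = (r + 6)*(r - 4*sqrt(2))*(r + sqrt(2))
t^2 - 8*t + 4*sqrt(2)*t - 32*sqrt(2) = (t - 8)*(t + 4*sqrt(2))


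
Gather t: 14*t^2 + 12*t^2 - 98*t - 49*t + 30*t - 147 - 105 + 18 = 26*t^2 - 117*t - 234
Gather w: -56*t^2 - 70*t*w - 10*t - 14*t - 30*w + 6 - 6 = -56*t^2 - 24*t + w*(-70*t - 30)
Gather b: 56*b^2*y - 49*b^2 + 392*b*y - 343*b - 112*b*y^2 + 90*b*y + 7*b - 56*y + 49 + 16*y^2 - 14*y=b^2*(56*y - 49) + b*(-112*y^2 + 482*y - 336) + 16*y^2 - 70*y + 49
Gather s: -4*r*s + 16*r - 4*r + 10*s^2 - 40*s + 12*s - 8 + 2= 12*r + 10*s^2 + s*(-4*r - 28) - 6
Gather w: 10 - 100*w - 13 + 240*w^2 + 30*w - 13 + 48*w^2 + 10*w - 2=288*w^2 - 60*w - 18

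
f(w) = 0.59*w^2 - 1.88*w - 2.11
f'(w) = 1.18*w - 1.88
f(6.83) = 12.57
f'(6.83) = 6.18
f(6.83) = 12.57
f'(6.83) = 6.18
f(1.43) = -3.59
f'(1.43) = -0.19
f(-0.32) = -1.45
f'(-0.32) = -2.26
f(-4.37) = 17.37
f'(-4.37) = -7.04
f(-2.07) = 4.31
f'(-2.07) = -4.32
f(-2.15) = 4.66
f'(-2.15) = -4.42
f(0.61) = -3.04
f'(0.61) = -1.16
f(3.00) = -2.44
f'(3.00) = 1.66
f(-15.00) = 158.84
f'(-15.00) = -19.58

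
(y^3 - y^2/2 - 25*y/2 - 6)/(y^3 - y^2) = (2*y^3 - y^2 - 25*y - 12)/(2*y^2*(y - 1))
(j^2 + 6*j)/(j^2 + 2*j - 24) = j/(j - 4)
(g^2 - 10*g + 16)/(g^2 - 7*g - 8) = (g - 2)/(g + 1)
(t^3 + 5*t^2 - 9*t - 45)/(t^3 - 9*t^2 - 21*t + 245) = (t^2 - 9)/(t^2 - 14*t + 49)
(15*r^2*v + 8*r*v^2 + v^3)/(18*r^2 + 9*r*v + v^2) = v*(5*r + v)/(6*r + v)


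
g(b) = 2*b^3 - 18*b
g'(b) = 6*b^2 - 18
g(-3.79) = -40.66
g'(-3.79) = 68.18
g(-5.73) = -273.13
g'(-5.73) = 179.00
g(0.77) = -12.95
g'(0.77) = -14.44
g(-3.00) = 0.00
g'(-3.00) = 36.00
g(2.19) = -18.41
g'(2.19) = 10.78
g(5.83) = 291.37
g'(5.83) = 185.93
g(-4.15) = -68.25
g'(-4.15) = 85.34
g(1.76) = -20.78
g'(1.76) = 0.59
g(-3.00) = 0.00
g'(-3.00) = 36.00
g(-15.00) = -6480.00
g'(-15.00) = 1332.00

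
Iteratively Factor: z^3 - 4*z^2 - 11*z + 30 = (z + 3)*(z^2 - 7*z + 10) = (z - 2)*(z + 3)*(z - 5)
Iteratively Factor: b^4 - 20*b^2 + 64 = (b - 2)*(b^3 + 2*b^2 - 16*b - 32) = (b - 2)*(b + 2)*(b^2 - 16) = (b - 2)*(b + 2)*(b + 4)*(b - 4)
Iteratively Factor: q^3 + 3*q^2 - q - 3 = (q + 3)*(q^2 - 1) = (q - 1)*(q + 3)*(q + 1)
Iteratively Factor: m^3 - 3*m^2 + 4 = (m - 2)*(m^2 - m - 2) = (m - 2)*(m + 1)*(m - 2)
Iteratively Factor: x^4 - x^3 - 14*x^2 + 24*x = (x + 4)*(x^3 - 5*x^2 + 6*x) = x*(x + 4)*(x^2 - 5*x + 6) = x*(x - 3)*(x + 4)*(x - 2)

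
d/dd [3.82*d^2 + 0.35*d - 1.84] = 7.64*d + 0.35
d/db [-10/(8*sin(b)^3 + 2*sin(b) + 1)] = 20*(12*sin(b)^2 + 1)*cos(b)/(8*sin(b)^3 + 2*sin(b) + 1)^2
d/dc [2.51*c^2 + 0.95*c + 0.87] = 5.02*c + 0.95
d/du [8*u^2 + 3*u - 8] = 16*u + 3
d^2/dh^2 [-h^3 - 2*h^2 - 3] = -6*h - 4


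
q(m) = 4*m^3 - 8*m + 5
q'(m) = 12*m^2 - 8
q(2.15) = 27.55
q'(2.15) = 47.47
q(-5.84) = -744.99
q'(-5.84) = 401.27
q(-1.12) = 8.34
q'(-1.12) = 7.05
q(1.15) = 1.88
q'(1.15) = 7.87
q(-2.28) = -24.17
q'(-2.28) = 54.38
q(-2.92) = -71.23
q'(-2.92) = 94.32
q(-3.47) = -134.37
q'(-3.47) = 136.49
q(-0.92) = 9.25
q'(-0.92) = 2.16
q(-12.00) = -6811.00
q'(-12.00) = 1720.00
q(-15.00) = -13375.00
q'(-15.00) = 2692.00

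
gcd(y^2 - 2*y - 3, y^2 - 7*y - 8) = y + 1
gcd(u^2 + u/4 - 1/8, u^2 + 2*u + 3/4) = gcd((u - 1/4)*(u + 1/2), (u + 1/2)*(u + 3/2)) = u + 1/2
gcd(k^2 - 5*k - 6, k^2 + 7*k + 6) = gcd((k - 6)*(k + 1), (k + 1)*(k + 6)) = k + 1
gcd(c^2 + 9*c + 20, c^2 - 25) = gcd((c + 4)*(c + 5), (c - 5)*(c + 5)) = c + 5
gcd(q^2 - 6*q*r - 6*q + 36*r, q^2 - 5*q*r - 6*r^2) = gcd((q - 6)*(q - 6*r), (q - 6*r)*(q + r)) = q - 6*r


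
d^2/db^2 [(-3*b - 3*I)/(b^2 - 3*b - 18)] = 6*((b + I)*(2*b - 3)^2 + (3*b - 3 + I)*(-b^2 + 3*b + 18))/(-b^2 + 3*b + 18)^3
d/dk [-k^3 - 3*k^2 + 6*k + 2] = -3*k^2 - 6*k + 6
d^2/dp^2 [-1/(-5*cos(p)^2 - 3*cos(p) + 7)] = (-100*sin(p)^4 + 199*sin(p)^2 + 141*cos(p)/4 - 45*cos(3*p)/4 - 11)/(-5*sin(p)^2 + 3*cos(p) - 2)^3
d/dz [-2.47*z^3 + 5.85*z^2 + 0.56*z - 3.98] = -7.41*z^2 + 11.7*z + 0.56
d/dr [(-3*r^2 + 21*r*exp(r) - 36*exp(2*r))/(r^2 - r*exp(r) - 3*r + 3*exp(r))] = 3*(-(r^2 - 7*r*exp(r) + 12*exp(2*r))*(r*exp(r) - 2*r - 2*exp(r) + 3) + (r^2 - r*exp(r) - 3*r + 3*exp(r))*(7*r*exp(r) - 2*r - 24*exp(2*r) + 7*exp(r)))/(r^2 - r*exp(r) - 3*r + 3*exp(r))^2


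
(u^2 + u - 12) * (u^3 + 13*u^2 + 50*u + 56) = u^5 + 14*u^4 + 51*u^3 - 50*u^2 - 544*u - 672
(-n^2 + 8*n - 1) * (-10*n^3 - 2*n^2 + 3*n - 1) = 10*n^5 - 78*n^4 - 9*n^3 + 27*n^2 - 11*n + 1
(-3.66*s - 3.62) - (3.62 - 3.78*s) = 0.12*s - 7.24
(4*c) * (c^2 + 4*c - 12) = 4*c^3 + 16*c^2 - 48*c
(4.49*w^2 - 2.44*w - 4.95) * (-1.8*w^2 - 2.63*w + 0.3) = -8.082*w^4 - 7.4167*w^3 + 16.6742*w^2 + 12.2865*w - 1.485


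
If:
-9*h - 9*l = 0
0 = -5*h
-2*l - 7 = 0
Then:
No Solution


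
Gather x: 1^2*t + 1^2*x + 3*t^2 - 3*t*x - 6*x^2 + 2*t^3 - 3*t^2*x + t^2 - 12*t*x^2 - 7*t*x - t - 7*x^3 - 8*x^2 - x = 2*t^3 + 4*t^2 - 7*x^3 + x^2*(-12*t - 14) + x*(-3*t^2 - 10*t)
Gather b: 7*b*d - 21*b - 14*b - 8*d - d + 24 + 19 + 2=b*(7*d - 35) - 9*d + 45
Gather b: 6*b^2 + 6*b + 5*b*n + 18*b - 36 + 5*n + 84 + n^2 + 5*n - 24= 6*b^2 + b*(5*n + 24) + n^2 + 10*n + 24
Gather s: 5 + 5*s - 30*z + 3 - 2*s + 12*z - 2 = 3*s - 18*z + 6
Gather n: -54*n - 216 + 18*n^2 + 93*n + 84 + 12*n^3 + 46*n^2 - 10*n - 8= 12*n^3 + 64*n^2 + 29*n - 140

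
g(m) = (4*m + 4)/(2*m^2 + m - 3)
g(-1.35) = 1.99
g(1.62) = 2.71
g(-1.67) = -2.95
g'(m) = (-4*m - 1)*(4*m + 4)/(2*m^2 + m - 3)^2 + 4/(2*m^2 + m - 3) = 4*(2*m^2 + m - (m + 1)*(4*m + 1) - 3)/(2*m^2 + m - 3)^2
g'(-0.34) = -1.19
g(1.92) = 1.86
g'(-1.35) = -18.07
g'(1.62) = -4.20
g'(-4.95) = -0.08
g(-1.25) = 0.89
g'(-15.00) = -0.00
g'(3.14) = -0.37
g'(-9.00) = -0.02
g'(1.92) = -1.92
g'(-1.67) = -14.07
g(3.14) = 0.83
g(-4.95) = -0.38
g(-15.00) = -0.13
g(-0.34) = -0.85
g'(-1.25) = -6.72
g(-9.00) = -0.21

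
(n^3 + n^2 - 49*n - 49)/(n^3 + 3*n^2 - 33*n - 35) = (n - 7)/(n - 5)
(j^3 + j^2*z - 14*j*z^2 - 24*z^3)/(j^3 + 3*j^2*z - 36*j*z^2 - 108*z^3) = (-j^2 + 2*j*z + 8*z^2)/(-j^2 + 36*z^2)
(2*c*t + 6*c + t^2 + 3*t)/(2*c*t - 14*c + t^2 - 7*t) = (t + 3)/(t - 7)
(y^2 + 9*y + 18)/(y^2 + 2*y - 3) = (y + 6)/(y - 1)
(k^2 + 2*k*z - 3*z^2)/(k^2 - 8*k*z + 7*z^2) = (-k - 3*z)/(-k + 7*z)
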